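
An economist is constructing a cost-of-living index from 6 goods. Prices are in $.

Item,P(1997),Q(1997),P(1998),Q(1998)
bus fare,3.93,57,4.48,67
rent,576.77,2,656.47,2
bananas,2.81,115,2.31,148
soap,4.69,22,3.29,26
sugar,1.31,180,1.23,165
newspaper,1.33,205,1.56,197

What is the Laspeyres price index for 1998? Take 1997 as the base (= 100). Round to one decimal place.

105.8

Laspeyres price index uses base-period quantities as weights.
ΣP(1998)·Q(1997) = 4.48×57 + 656.47×2 + 2.31×115 + 3.29×22 + 1.23×180 + 1.56×205 = 255.36 + 1312.94 + 265.65 + 72.38 + 221.4 + 319.8 = 2447.53
ΣP(1997)·Q(1997) = 3.93×57 + 576.77×2 + 2.81×115 + 4.69×22 + 1.31×180 + 1.33×205 = 224.01 + 1153.54 + 323.15 + 103.18 + 235.8 + 272.65 = 2312.33
Index = 2447.53 / 2312.33 × 100 = 105.8469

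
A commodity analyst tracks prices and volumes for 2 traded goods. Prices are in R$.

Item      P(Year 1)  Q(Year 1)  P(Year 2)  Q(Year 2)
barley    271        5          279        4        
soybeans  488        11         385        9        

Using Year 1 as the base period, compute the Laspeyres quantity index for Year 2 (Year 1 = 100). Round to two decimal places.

81.45

Laspeyres quantity index uses base-period prices as weights.
ΣP(Year 1)·Q(Year 2) = 271×4 + 488×9 = 1084 + 4392 = 5476
ΣP(Year 1)·Q(Year 1) = 271×5 + 488×11 = 1355 + 5368 = 6723
Index = 5476 / 6723 × 100 = 81.4517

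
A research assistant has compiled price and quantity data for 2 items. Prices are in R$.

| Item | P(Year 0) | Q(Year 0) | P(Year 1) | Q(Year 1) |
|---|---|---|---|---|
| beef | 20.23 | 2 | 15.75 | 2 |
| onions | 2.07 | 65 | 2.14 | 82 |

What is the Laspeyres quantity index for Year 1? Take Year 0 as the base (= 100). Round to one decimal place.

Laspeyres quantity index uses base-period prices as weights.
ΣP(Year 0)·Q(Year 1) = 20.23×2 + 2.07×82 = 40.46 + 169.74 = 210.2
ΣP(Year 0)·Q(Year 0) = 20.23×2 + 2.07×65 = 40.46 + 134.55 = 175.01
Index = 210.2 / 175.01 × 100 = 120.1074

120.1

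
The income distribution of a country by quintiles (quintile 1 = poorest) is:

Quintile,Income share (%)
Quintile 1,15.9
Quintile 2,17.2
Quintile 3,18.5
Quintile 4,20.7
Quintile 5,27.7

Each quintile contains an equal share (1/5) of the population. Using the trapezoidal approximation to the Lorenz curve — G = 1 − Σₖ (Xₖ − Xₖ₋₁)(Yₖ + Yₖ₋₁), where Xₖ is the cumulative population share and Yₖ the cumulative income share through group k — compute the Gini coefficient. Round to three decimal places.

Cumulative income shares Yₖ: 0.1590, 0.3310, 0.5160, 0.7230, 1.0000
Σ (Xₖ−Xₖ₋₁)(Yₖ+Yₖ₋₁) = (1/5)(0.1590+0.0000) + (1/5)(0.3310+0.1590) + (1/5)(0.5160+0.3310) + (1/5)(0.7230+0.5160) + (1/5)(1.0000+0.7230)
  = 0.0318 + 0.0980 + 0.1694 + 0.2478 + 0.3446 = 0.8916
G = 1 − 0.8916 = 0.1084

0.108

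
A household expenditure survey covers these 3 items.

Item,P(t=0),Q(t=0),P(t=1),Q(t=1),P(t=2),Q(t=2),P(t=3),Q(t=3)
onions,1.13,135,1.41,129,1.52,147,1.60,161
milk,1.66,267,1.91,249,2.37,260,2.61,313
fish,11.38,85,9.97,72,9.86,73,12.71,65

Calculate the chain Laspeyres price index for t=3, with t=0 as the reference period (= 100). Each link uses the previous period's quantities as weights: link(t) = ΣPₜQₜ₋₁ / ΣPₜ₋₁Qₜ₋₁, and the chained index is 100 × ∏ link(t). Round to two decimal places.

Link t=0→t=1:
ΣP(t=1)Q(t=0) = 1.41×135 + 1.91×267 + 9.97×85 = 190.35 + 509.97 + 847.45 = 1547.77
ΣP(t=0)Q(t=0) = 1.13×135 + 1.66×267 + 11.38×85 = 152.55 + 443.22 + 967.3 = 1563.07
link = 1547.77/1563.07 = 0.990212
Link t=1→t=2:
ΣP(t=2)Q(t=1) = 1.52×129 + 2.37×249 + 9.86×72 = 196.08 + 590.13 + 709.92 = 1496.13
ΣP(t=1)Q(t=1) = 1.41×129 + 1.91×249 + 9.97×72 = 181.89 + 475.59 + 717.84 = 1375.32
link = 1496.13/1375.32 = 1.087841
Link t=2→t=3:
ΣP(t=3)Q(t=2) = 1.60×147 + 2.61×260 + 12.71×73 = 235.2 + 678.6 + 927.83 = 1841.63
ΣP(t=2)Q(t=2) = 1.52×147 + 2.37×260 + 9.86×73 = 223.44 + 616.2 + 719.78 = 1559.42
link = 1841.63/1559.42 = 1.180971
Chained index = 100 × 0.990212 × 1.087841 × 1.180971 = 127.2134

127.21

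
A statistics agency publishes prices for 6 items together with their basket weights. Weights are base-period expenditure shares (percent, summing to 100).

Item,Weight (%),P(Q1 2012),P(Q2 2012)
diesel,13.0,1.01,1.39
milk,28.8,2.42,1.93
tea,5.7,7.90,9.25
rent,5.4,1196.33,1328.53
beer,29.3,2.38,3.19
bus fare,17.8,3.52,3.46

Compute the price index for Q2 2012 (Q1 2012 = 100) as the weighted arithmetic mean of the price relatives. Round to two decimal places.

110.30

diesel: 13.0 × (1.39/1.01) = 13.0 × 1.376238 = 17.8911
milk: 28.8 × (1.93/2.42) = 28.8 × 0.797521 = 22.9686
tea: 5.7 × (9.25/7.90) = 5.7 × 1.170886 = 6.6741
rent: 5.4 × (1328.53/1196.33) = 5.4 × 1.110505 = 5.9967
beer: 29.3 × (3.19/2.38) = 29.3 × 1.340336 = 39.2718
bus fare: 17.8 × (3.46/3.52) = 17.8 × 0.982955 = 17.4966
Index = Σ wᵢ·(p₁ᵢ/p₀ᵢ) = 17.8911 + 22.9686 + 6.6741 + 5.9967 + 39.2718 + 17.4966 = 110.2989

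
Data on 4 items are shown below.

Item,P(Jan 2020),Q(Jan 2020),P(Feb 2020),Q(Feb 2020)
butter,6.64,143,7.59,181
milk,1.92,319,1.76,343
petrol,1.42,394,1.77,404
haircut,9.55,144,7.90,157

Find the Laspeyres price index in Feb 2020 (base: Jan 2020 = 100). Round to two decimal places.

Laspeyres price index uses base-period quantities as weights.
ΣP(Feb 2020)·Q(Jan 2020) = 7.59×143 + 1.76×319 + 1.77×394 + 7.90×144 = 1085.37 + 561.44 + 697.38 + 1137.6 = 3481.79
ΣP(Jan 2020)·Q(Jan 2020) = 6.64×143 + 1.92×319 + 1.42×394 + 9.55×144 = 949.52 + 612.48 + 559.48 + 1375.2 = 3496.68
Index = 3481.79 / 3496.68 × 100 = 99.5742

99.57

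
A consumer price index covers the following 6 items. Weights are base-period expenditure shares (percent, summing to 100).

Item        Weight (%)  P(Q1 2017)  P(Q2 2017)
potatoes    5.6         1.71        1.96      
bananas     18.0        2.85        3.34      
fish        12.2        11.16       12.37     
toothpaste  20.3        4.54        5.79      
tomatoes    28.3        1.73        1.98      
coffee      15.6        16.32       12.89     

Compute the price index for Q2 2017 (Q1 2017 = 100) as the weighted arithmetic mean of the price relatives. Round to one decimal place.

potatoes: 5.6 × (1.96/1.71) = 5.6 × 1.146199 = 6.4187
bananas: 18.0 × (3.34/2.85) = 18.0 × 1.171930 = 21.0947
fish: 12.2 × (12.37/11.16) = 12.2 × 1.108423 = 13.5228
toothpaste: 20.3 × (5.79/4.54) = 20.3 × 1.275330 = 25.8892
tomatoes: 28.3 × (1.98/1.73) = 28.3 × 1.144509 = 32.3896
coffee: 15.6 × (12.89/16.32) = 15.6 × 0.789828 = 12.3213
Index = Σ wᵢ·(p₁ᵢ/p₀ᵢ) = 6.4187 + 21.0947 + 13.5228 + 25.8892 + 32.3896 + 12.3213 = 111.6363

111.6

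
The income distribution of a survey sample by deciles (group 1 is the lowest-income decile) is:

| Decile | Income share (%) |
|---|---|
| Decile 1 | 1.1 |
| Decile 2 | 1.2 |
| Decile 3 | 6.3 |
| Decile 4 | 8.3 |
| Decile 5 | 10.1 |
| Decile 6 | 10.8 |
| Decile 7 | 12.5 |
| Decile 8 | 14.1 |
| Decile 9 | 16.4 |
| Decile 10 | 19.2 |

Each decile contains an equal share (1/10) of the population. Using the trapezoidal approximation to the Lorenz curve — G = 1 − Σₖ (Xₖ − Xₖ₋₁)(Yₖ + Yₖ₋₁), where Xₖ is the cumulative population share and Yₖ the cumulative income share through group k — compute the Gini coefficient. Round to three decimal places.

0.322

Cumulative income shares Yₖ: 0.0110, 0.0230, 0.0860, 0.1690, 0.2700, 0.3780, 0.5030, 0.6440, 0.8080, 1.0000
Σ (Xₖ−Xₖ₋₁)(Yₖ+Yₖ₋₁) = (1/10)(0.0110+0.0000) + (1/10)(0.0230+0.0110) + (1/10)(0.0860+0.0230) + (1/10)(0.1690+0.0860) + (1/10)(0.2700+0.1690) + (1/10)(0.3780+0.2700) + (1/10)(0.5030+0.3780) + (1/10)(0.6440+0.5030) + (1/10)(0.8080+0.6440) + (1/10)(1.0000+0.8080)
  = 0.0011 + 0.0034 + 0.0109 + 0.0255 + 0.0439 + 0.0648 + 0.0881 + 0.1147 + 0.1452 + 0.1808 = 0.6784
G = 1 − 0.6784 = 0.3216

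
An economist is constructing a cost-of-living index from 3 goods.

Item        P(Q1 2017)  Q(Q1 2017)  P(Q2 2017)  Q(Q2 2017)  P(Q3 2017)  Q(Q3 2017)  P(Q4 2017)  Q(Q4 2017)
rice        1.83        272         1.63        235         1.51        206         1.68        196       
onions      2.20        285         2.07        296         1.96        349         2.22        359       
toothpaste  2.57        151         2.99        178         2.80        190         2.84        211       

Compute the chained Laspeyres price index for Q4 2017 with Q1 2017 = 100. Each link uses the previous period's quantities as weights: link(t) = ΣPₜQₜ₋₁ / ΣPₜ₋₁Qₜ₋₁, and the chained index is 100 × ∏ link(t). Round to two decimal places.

100.11

Link Q1 2017→Q2 2017:
ΣP(Q2 2017)Q(Q1 2017) = 1.63×272 + 2.07×285 + 2.99×151 = 443.36 + 589.95 + 451.49 = 1484.8
ΣP(Q1 2017)Q(Q1 2017) = 1.83×272 + 2.20×285 + 2.57×151 = 497.76 + 627 + 388.07 = 1512.83
link = 1484.8/1512.83 = 0.981472
Link Q2 2017→Q3 2017:
ΣP(Q3 2017)Q(Q2 2017) = 1.51×235 + 1.96×296 + 2.80×178 = 354.85 + 580.16 + 498.4 = 1433.41
ΣP(Q2 2017)Q(Q2 2017) = 1.63×235 + 2.07×296 + 2.99×178 = 383.05 + 612.72 + 532.22 = 1527.99
link = 1433.41/1527.99 = 0.938102
Link Q3 2017→Q4 2017:
ΣP(Q4 2017)Q(Q3 2017) = 1.68×206 + 2.22×349 + 2.84×190 = 346.08 + 774.78 + 539.6 = 1660.46
ΣP(Q3 2017)Q(Q3 2017) = 1.51×206 + 1.96×349 + 2.80×190 = 311.06 + 684.04 + 532 = 1527.1
link = 1660.46/1527.1 = 1.087329
Chained index = 100 × 0.981472 × 0.938102 × 1.087329 = 100.1126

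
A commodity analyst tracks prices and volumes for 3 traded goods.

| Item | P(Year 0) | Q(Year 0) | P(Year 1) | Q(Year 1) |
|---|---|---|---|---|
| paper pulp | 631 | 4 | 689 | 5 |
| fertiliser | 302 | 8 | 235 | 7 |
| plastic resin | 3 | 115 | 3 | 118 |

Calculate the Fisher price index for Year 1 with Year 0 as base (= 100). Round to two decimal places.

Laspeyres component (base-period weights):
ΣP(Year 1)Q(Year 0) = 689×4 + 235×8 + 3×115 = 2756 + 1880 + 345 = 4981
ΣP(Year 0)Q(Year 0) = 631×4 + 302×8 + 3×115 = 2524 + 2416 + 345 = 5285
L = 4981 / 5285 × 100 = 94.2479
Paasche component (current-period weights):
ΣP(Year 1)Q(Year 1) = 689×5 + 235×7 + 3×118 = 3445 + 1645 + 354 = 5444
ΣP(Year 0)Q(Year 1) = 631×5 + 302×7 + 3×118 = 3155 + 2114 + 354 = 5623
P = 5444 / 5623 × 100 = 96.8166
Fisher = √(L × P) = √(94.2479 × 96.8166) = 95.5236

95.52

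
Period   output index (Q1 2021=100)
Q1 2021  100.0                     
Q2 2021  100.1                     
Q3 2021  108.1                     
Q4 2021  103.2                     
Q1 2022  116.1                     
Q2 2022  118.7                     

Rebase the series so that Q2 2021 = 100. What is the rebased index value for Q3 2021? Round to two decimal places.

107.99

Rebased(Q3 2021) = 108.1 / 100.1 × 100 = 107.9920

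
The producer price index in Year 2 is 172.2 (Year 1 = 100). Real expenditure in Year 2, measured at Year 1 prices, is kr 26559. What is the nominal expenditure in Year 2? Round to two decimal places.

Nominal = Real × (Index/100) = 26559 × (172.2/100)
        = 26559 × 1.722 = 45734.5980

45734.60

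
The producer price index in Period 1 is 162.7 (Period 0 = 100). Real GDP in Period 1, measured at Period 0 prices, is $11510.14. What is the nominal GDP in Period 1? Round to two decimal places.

Nominal = Real × (Index/100) = 11510.14 × (162.7/100)
        = 11510.14 × 1.627 = 18726.9978

18727.00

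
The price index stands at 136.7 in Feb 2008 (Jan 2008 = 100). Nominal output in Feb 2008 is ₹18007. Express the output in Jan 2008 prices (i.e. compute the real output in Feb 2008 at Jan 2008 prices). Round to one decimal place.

Real = Nominal ÷ (Index/100) = 18007 ÷ (136.7/100)
     = 18007 ÷ 1.367 = 13172.6408

13172.6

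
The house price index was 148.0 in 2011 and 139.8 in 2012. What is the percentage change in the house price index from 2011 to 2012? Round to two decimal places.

-5.54%

Change = (139.8 − 148.0) / 148.0 × 100
       = -8.2 / 148.0 × 100 = -5.5405%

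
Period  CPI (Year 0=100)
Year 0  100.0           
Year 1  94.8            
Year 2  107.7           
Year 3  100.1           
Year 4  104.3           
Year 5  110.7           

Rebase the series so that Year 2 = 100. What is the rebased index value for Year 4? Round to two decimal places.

96.84

Rebased(Year 4) = 104.3 / 107.7 × 100 = 96.8431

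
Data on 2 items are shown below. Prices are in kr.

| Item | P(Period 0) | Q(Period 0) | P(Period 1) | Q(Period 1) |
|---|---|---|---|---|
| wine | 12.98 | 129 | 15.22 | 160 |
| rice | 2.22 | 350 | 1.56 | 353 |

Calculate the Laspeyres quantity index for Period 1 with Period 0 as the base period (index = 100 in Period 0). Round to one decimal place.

116.7

Laspeyres quantity index uses base-period prices as weights.
ΣP(Period 0)·Q(Period 1) = 12.98×160 + 2.22×353 = 2076.8 + 783.66 = 2860.46
ΣP(Period 0)·Q(Period 0) = 12.98×129 + 2.22×350 = 1674.42 + 777 = 2451.42
Index = 2860.46 / 2451.42 × 100 = 116.6858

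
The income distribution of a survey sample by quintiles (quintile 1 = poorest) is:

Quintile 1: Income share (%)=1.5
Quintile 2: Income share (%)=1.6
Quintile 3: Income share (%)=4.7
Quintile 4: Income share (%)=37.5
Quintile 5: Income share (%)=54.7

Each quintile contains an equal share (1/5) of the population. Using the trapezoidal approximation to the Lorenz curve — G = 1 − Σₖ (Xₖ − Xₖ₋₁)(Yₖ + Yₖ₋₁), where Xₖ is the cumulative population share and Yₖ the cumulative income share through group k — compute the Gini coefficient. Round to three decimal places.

0.569

Cumulative income shares Yₖ: 0.0150, 0.0310, 0.0780, 0.4530, 1.0000
Σ (Xₖ−Xₖ₋₁)(Yₖ+Yₖ₋₁) = (1/5)(0.0150+0.0000) + (1/5)(0.0310+0.0150) + (1/5)(0.0780+0.0310) + (1/5)(0.4530+0.0780) + (1/5)(1.0000+0.4530)
  = 0.0030 + 0.0092 + 0.0218 + 0.1062 + 0.2906 = 0.4308
G = 1 − 0.4308 = 0.5692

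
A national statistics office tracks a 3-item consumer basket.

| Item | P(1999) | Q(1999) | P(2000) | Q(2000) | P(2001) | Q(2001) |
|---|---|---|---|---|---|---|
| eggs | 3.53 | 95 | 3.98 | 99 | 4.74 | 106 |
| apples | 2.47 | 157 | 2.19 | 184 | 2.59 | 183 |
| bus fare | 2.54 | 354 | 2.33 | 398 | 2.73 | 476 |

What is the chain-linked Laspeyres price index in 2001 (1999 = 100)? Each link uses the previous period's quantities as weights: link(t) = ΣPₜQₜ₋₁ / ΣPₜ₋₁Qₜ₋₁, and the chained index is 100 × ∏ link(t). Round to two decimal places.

112.38

Link 1999→2000:
ΣP(2000)Q(1999) = 3.98×95 + 2.19×157 + 2.33×354 = 378.1 + 343.83 + 824.82 = 1546.75
ΣP(1999)Q(1999) = 3.53×95 + 2.47×157 + 2.54×354 = 335.35 + 387.79 + 899.16 = 1622.3
link = 1546.75/1622.3 = 0.953430
Link 2000→2001:
ΣP(2001)Q(2000) = 4.74×99 + 2.59×184 + 2.73×398 = 469.26 + 476.56 + 1086.54 = 2032.36
ΣP(2000)Q(2000) = 3.98×99 + 2.19×184 + 2.33×398 = 394.02 + 402.96 + 927.34 = 1724.32
link = 2032.36/1724.32 = 1.178644
Chained index = 100 × 0.953430 × 1.178644 = 112.3755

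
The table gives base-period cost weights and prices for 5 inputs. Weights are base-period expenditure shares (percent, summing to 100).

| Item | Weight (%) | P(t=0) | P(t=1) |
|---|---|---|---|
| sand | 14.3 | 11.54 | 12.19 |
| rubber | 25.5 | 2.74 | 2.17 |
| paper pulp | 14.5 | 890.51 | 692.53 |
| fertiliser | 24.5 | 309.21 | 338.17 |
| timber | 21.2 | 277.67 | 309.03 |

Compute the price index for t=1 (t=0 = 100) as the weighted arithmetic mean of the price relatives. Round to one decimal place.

sand: 14.3 × (12.19/11.54) = 14.3 × 1.056326 = 15.1055
rubber: 25.5 × (2.17/2.74) = 25.5 × 0.791971 = 20.1953
paper pulp: 14.5 × (692.53/890.51) = 14.5 × 0.777678 = 11.2763
fertiliser: 24.5 × (338.17/309.21) = 24.5 × 1.093658 = 26.7946
timber: 21.2 × (309.03/277.67) = 21.2 × 1.112940 = 23.5943
Index = Σ wᵢ·(p₁ᵢ/p₀ᵢ) = 15.1055 + 20.1953 + 11.2763 + 26.7946 + 23.5943 = 96.9660

97.0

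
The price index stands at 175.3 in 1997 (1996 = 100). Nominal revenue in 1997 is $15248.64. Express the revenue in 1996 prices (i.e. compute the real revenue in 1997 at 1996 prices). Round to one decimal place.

Real = Nominal ÷ (Index/100) = 15248.64 ÷ (175.3/100)
     = 15248.64 ÷ 1.753 = 8698.5967

8698.6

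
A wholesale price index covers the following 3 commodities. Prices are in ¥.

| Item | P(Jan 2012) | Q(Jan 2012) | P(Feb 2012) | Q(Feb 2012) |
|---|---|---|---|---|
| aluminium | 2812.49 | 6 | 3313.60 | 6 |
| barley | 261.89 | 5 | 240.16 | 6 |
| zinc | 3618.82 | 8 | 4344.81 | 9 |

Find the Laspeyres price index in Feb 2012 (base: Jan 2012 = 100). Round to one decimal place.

118.5

Laspeyres price index uses base-period quantities as weights.
ΣP(Feb 2012)·Q(Jan 2012) = 3313.60×6 + 240.16×5 + 4344.81×8 = 19881.6 + 1200.8 + 34758.48 = 55840.88
ΣP(Jan 2012)·Q(Jan 2012) = 2812.49×6 + 261.89×5 + 3618.82×8 = 16874.94 + 1309.45 + 28950.56 = 47134.95
Index = 55840.88 / 47134.95 × 100 = 118.4702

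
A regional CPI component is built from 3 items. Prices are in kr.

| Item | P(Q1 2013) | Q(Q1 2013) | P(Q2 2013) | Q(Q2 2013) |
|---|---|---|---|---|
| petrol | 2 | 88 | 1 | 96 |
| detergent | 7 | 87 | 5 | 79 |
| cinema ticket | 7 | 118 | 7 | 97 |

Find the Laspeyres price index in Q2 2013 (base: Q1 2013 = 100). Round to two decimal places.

Laspeyres price index uses base-period quantities as weights.
ΣP(Q2 2013)·Q(Q1 2013) = 1×88 + 5×87 + 7×118 = 88 + 435 + 826 = 1349
ΣP(Q1 2013)·Q(Q1 2013) = 2×88 + 7×87 + 7×118 = 176 + 609 + 826 = 1611
Index = 1349 / 1611 × 100 = 83.7368

83.74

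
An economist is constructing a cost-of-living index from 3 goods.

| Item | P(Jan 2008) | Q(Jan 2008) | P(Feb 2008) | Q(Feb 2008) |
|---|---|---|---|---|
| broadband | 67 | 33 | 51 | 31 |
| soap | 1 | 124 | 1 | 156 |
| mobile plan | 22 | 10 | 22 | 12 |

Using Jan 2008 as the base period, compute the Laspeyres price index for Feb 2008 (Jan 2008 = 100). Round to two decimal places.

79.33

Laspeyres price index uses base-period quantities as weights.
ΣP(Feb 2008)·Q(Jan 2008) = 51×33 + 1×124 + 22×10 = 1683 + 124 + 220 = 2027
ΣP(Jan 2008)·Q(Jan 2008) = 67×33 + 1×124 + 22×10 = 2211 + 124 + 220 = 2555
Index = 2027 / 2555 × 100 = 79.3346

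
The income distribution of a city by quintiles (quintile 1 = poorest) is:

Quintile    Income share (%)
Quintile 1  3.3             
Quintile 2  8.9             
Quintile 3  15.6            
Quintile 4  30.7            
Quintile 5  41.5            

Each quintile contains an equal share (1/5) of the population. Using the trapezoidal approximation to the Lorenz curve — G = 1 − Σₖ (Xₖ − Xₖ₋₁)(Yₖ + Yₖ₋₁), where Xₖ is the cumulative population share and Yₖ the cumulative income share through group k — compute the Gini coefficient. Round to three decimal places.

0.393

Cumulative income shares Yₖ: 0.0330, 0.1220, 0.2780, 0.5850, 1.0000
Σ (Xₖ−Xₖ₋₁)(Yₖ+Yₖ₋₁) = (1/5)(0.0330+0.0000) + (1/5)(0.1220+0.0330) + (1/5)(0.2780+0.1220) + (1/5)(0.5850+0.2780) + (1/5)(1.0000+0.5850)
  = 0.0066 + 0.0310 + 0.0800 + 0.1726 + 0.3170 = 0.6072
G = 1 − 0.6072 = 0.3928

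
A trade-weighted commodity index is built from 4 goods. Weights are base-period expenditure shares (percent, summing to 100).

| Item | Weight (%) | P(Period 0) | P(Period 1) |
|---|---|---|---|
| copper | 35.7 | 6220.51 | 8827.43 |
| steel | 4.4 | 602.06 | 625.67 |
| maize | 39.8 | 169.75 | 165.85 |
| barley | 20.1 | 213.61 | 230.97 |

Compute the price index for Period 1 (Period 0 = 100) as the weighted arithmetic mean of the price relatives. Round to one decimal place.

copper: 35.7 × (8827.43/6220.51) = 35.7 × 1.419085 = 50.6613
steel: 4.4 × (625.67/602.06) = 4.4 × 1.039215 = 4.5725
maize: 39.8 × (165.85/169.75) = 39.8 × 0.977025 = 38.8856
barley: 20.1 × (230.97/213.61) = 20.1 × 1.081270 = 21.7335
Index = Σ wᵢ·(p₁ᵢ/p₀ᵢ) = 50.6613 + 4.5725 + 38.8856 + 21.7335 = 115.8530

115.9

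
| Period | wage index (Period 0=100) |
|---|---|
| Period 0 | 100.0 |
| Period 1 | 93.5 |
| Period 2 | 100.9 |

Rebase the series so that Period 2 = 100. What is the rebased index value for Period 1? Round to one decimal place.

92.7

Rebased(Period 1) = 93.5 / 100.9 × 100 = 92.6660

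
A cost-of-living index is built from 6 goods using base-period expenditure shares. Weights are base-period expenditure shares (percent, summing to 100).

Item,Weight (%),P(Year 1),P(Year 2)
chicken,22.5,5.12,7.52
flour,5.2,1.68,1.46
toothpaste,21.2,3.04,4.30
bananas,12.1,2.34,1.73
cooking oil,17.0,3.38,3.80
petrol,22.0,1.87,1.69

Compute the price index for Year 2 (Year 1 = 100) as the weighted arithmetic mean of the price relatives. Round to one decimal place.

115.5

chicken: 22.5 × (7.52/5.12) = 22.5 × 1.468750 = 33.0469
flour: 5.2 × (1.46/1.68) = 5.2 × 0.869048 = 4.5190
toothpaste: 21.2 × (4.30/3.04) = 21.2 × 1.414474 = 29.9868
bananas: 12.1 × (1.73/2.34) = 12.1 × 0.739316 = 8.9457
cooking oil: 17.0 × (3.80/3.38) = 17.0 × 1.124260 = 19.1124
petrol: 22.0 × (1.69/1.87) = 22.0 × 0.903743 = 19.8824
Index = Σ wᵢ·(p₁ᵢ/p₀ᵢ) = 33.0469 + 4.5190 + 29.9868 + 8.9457 + 19.1124 + 19.8824 = 115.4933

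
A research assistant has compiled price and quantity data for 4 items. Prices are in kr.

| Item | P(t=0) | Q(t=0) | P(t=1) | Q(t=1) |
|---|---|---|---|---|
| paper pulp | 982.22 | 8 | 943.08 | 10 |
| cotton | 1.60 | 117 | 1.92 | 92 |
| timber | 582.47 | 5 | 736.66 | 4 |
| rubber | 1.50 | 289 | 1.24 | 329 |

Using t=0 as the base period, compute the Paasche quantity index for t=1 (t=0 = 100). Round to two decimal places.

109.75

Paasche quantity index uses current-period prices as weights.
ΣP(t=1)·Q(t=1) = 943.08×10 + 1.92×92 + 736.66×4 + 1.24×329 = 9430.8 + 176.64 + 2946.64 + 407.96 = 12962.04
ΣP(t=1)·Q(t=0) = 943.08×8 + 1.92×117 + 736.66×5 + 1.24×289 = 7544.64 + 224.64 + 3683.3 + 358.36 = 11810.94
Index = 12962.04 / 11810.94 × 100 = 109.7460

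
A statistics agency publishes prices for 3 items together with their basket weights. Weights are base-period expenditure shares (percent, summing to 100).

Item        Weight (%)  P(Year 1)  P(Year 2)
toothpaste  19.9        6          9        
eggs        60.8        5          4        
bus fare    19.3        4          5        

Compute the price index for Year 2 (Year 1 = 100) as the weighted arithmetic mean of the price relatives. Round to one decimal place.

102.6

toothpaste: 19.9 × (9/6) = 19.9 × 1.500000 = 29.8500
eggs: 60.8 × (4/5) = 60.8 × 0.800000 = 48.6400
bus fare: 19.3 × (5/4) = 19.3 × 1.250000 = 24.1250
Index = Σ wᵢ·(p₁ᵢ/p₀ᵢ) = 29.8500 + 48.6400 + 24.1250 = 102.6150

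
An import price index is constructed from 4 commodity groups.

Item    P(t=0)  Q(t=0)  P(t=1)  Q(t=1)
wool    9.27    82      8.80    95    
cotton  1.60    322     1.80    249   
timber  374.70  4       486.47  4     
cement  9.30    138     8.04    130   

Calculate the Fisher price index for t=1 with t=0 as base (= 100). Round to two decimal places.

Laspeyres component (base-period weights):
ΣP(t=1)Q(t=0) = 8.80×82 + 1.80×322 + 486.47×4 + 8.04×138 = 721.6 + 579.6 + 1945.88 + 1109.52 = 4356.6
ΣP(t=0)Q(t=0) = 9.27×82 + 1.60×322 + 374.70×4 + 9.30×138 = 760.14 + 515.2 + 1498.8 + 1283.4 = 4057.54
L = 4356.6 / 4057.54 × 100 = 107.3705
Paasche component (current-period weights):
ΣP(t=1)Q(t=1) = 8.80×95 + 1.80×249 + 486.47×4 + 8.04×130 = 836 + 448.2 + 1945.88 + 1045.2 = 4275.28
ΣP(t=0)Q(t=1) = 9.27×95 + 1.60×249 + 374.70×4 + 9.30×130 = 880.65 + 398.4 + 1498.8 + 1209 = 3986.85
P = 4275.28 / 3986.85 × 100 = 107.2345
Fisher = √(L × P) = √(107.3705 × 107.2345) = 107.3025

107.30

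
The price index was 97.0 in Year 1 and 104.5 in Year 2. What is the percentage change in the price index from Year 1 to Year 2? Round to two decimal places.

Change = (104.5 − 97.0) / 97.0 × 100
       = 7.5 / 97.0 × 100 = 7.7320%

7.73%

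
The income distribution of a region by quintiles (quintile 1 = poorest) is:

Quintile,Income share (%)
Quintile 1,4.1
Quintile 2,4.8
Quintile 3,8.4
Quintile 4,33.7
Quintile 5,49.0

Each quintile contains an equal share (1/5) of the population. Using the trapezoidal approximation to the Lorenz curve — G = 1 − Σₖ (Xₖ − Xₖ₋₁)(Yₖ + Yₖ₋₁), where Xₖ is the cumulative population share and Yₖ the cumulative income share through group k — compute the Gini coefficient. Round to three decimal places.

0.475

Cumulative income shares Yₖ: 0.0410, 0.0890, 0.1730, 0.5100, 1.0000
Σ (Xₖ−Xₖ₋₁)(Yₖ+Yₖ₋₁) = (1/5)(0.0410+0.0000) + (1/5)(0.0890+0.0410) + (1/5)(0.1730+0.0890) + (1/5)(0.5100+0.1730) + (1/5)(1.0000+0.5100)
  = 0.0082 + 0.0260 + 0.0524 + 0.1366 + 0.3020 = 0.5252
G = 1 − 0.5252 = 0.4748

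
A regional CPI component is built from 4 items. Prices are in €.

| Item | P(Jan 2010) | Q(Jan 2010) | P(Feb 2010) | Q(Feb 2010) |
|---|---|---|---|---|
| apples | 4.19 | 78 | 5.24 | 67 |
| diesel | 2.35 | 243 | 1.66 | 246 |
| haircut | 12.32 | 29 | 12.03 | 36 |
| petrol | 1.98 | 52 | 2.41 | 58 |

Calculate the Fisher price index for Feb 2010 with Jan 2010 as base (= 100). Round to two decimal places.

Laspeyres component (base-period weights):
ΣP(Feb 2010)Q(Jan 2010) = 5.24×78 + 1.66×243 + 12.03×29 + 2.41×52 = 408.72 + 403.38 + 348.87 + 125.32 = 1286.29
ΣP(Jan 2010)Q(Jan 2010) = 4.19×78 + 2.35×243 + 12.32×29 + 1.98×52 = 326.82 + 571.05 + 357.28 + 102.96 = 1358.11
L = 1286.29 / 1358.11 × 100 = 94.7118
Paasche component (current-period weights):
ΣP(Feb 2010)Q(Feb 2010) = 5.24×67 + 1.66×246 + 12.03×36 + 2.41×58 = 351.08 + 408.36 + 433.08 + 139.78 = 1332.3
ΣP(Jan 2010)Q(Feb 2010) = 4.19×67 + 2.35×246 + 12.32×36 + 1.98×58 = 280.73 + 578.1 + 443.52 + 114.84 = 1417.19
P = 1332.3 / 1417.19 × 100 = 94.0100
Fisher = √(L × P) = √(94.7118 × 94.0100) = 94.3602

94.36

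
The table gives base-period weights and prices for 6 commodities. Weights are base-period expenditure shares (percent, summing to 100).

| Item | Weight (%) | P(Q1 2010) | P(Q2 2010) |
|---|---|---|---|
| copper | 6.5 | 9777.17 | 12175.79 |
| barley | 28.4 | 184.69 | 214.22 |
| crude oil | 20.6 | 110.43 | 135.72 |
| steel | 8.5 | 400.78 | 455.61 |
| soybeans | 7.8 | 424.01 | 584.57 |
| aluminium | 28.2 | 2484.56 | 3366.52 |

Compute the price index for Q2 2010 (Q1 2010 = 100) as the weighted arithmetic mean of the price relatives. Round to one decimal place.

copper: 6.5 × (12175.79/9777.17) = 6.5 × 1.245329 = 8.0946
barley: 28.4 × (214.22/184.69) = 28.4 × 1.159890 = 32.9409
crude oil: 20.6 × (135.72/110.43) = 20.6 × 1.229014 = 25.3177
steel: 8.5 × (455.61/400.78) = 8.5 × 1.136808 = 9.6629
soybeans: 7.8 × (584.57/424.01) = 7.8 × 1.378670 = 10.7536
aluminium: 28.2 × (3366.52/2484.56) = 28.2 × 1.354976 = 38.2103
Index = Σ wᵢ·(p₁ᵢ/p₀ᵢ) = 8.0946 + 32.9409 + 25.3177 + 9.6629 + 10.7536 + 38.2103 = 124.9800

125.0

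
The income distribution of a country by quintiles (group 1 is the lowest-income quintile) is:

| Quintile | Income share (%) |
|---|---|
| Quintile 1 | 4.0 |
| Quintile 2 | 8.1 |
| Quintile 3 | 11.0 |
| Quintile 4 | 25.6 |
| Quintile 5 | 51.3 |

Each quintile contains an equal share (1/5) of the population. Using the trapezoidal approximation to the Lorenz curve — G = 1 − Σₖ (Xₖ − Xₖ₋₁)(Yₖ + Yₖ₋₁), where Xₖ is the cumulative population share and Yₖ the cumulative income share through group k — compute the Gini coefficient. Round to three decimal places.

Cumulative income shares Yₖ: 0.0400, 0.1210, 0.2310, 0.4870, 1.0000
Σ (Xₖ−Xₖ₋₁)(Yₖ+Yₖ₋₁) = (1/5)(0.0400+0.0000) + (1/5)(0.1210+0.0400) + (1/5)(0.2310+0.1210) + (1/5)(0.4870+0.2310) + (1/5)(1.0000+0.4870)
  = 0.0080 + 0.0322 + 0.0704 + 0.1436 + 0.2974 = 0.5516
G = 1 − 0.5516 = 0.4484

0.448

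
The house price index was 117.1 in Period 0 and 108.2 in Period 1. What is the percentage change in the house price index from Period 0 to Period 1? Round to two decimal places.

Change = (108.2 − 117.1) / 117.1 × 100
       = -8.9 / 117.1 × 100 = -7.6003%

-7.60%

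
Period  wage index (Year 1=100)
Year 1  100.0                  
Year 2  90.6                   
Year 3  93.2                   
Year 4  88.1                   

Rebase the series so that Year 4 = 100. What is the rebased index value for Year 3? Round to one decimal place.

Rebased(Year 3) = 93.2 / 88.1 × 100 = 105.7889

105.8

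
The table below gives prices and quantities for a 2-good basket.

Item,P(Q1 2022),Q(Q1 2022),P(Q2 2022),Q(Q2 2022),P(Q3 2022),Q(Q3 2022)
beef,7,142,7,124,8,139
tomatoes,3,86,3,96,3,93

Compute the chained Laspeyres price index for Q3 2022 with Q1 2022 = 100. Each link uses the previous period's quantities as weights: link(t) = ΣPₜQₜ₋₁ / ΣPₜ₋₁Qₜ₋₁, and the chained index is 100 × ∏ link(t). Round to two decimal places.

110.73

Link Q1 2022→Q2 2022:
ΣP(Q2 2022)Q(Q1 2022) = 7×142 + 3×86 = 994 + 258 = 1252
ΣP(Q1 2022)Q(Q1 2022) = 7×142 + 3×86 = 994 + 258 = 1252
link = 1252/1252 = 1.000000
Link Q2 2022→Q3 2022:
ΣP(Q3 2022)Q(Q2 2022) = 8×124 + 3×96 = 992 + 288 = 1280
ΣP(Q2 2022)Q(Q2 2022) = 7×124 + 3×96 = 868 + 288 = 1156
link = 1280/1156 = 1.107266
Chained index = 100 × 1.000000 × 1.107266 = 110.7266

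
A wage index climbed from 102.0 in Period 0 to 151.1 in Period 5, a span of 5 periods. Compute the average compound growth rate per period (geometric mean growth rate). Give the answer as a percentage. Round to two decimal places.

8.18%

Growth factor = (151.1/102.0)^(1/5) = (1.481373)^(1/5) = 1.081765
Growth rate = 1.081765 − 1 = 0.081765 = 8.1765%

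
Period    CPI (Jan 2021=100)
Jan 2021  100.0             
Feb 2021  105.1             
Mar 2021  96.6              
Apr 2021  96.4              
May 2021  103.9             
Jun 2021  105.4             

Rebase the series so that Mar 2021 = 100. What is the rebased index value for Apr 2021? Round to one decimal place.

99.8

Rebased(Apr 2021) = 96.4 / 96.6 × 100 = 99.7930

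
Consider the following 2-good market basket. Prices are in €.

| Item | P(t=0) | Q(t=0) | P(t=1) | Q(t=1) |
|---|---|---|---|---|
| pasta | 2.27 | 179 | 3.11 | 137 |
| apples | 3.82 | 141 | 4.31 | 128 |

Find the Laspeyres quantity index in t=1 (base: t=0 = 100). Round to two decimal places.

Laspeyres quantity index uses base-period prices as weights.
ΣP(t=0)·Q(t=1) = 2.27×137 + 3.82×128 = 310.99 + 488.96 = 799.95
ΣP(t=0)·Q(t=0) = 2.27×179 + 3.82×141 = 406.33 + 538.62 = 944.95
Index = 799.95 / 944.95 × 100 = 84.6553

84.66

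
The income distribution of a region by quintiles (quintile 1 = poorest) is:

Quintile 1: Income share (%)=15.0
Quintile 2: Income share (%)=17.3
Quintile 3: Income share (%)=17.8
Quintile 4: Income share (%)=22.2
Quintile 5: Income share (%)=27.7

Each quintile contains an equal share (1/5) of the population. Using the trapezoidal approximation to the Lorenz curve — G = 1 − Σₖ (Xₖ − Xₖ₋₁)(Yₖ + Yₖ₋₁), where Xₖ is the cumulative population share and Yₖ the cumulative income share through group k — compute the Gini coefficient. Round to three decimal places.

0.121

Cumulative income shares Yₖ: 0.1500, 0.3230, 0.5010, 0.7230, 1.0000
Σ (Xₖ−Xₖ₋₁)(Yₖ+Yₖ₋₁) = (1/5)(0.1500+0.0000) + (1/5)(0.3230+0.1500) + (1/5)(0.5010+0.3230) + (1/5)(0.7230+0.5010) + (1/5)(1.0000+0.7230)
  = 0.0300 + 0.0946 + 0.1648 + 0.2448 + 0.3446 = 0.8788
G = 1 − 0.8788 = 0.1212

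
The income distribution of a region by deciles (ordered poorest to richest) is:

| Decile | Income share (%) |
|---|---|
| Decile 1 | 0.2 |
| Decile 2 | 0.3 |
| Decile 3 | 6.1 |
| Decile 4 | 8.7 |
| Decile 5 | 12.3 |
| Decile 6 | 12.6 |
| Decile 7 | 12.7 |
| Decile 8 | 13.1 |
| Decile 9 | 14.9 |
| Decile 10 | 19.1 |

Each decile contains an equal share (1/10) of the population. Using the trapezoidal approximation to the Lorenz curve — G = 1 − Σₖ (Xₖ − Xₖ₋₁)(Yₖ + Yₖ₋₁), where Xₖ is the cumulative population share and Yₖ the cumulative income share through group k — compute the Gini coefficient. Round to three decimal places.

Cumulative income shares Yₖ: 0.0020, 0.0050, 0.0660, 0.1530, 0.2760, 0.4020, 0.5290, 0.6600, 0.8090, 1.0000
Σ (Xₖ−Xₖ₋₁)(Yₖ+Yₖ₋₁) = (1/10)(0.0020+0.0000) + (1/10)(0.0050+0.0020) + (1/10)(0.0660+0.0050) + (1/10)(0.1530+0.0660) + (1/10)(0.2760+0.1530) + (1/10)(0.4020+0.2760) + (1/10)(0.5290+0.4020) + (1/10)(0.6600+0.5290) + (1/10)(0.8090+0.6600) + (1/10)(1.0000+0.8090)
  = 0.0002 + 0.0007 + 0.0071 + 0.0219 + 0.0429 + 0.0678 + 0.0931 + 0.1189 + 0.1469 + 0.1809 = 0.6804
G = 1 − 0.6804 = 0.3196

0.320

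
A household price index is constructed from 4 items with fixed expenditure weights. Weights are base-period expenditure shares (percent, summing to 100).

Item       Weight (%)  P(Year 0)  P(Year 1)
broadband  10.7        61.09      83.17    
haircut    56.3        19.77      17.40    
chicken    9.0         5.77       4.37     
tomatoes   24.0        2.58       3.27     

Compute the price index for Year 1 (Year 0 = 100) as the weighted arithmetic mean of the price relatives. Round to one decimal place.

101.4

broadband: 10.7 × (83.17/61.09) = 10.7 × 1.361434 = 14.5673
haircut: 56.3 × (17.40/19.77) = 56.3 × 0.880121 = 49.5508
chicken: 9.0 × (4.37/5.77) = 9.0 × 0.757366 = 6.8163
tomatoes: 24.0 × (3.27/2.58) = 24.0 × 1.267442 = 30.4186
Index = Σ wᵢ·(p₁ᵢ/p₀ᵢ) = 14.5673 + 49.5508 + 6.8163 + 30.4186 = 101.3531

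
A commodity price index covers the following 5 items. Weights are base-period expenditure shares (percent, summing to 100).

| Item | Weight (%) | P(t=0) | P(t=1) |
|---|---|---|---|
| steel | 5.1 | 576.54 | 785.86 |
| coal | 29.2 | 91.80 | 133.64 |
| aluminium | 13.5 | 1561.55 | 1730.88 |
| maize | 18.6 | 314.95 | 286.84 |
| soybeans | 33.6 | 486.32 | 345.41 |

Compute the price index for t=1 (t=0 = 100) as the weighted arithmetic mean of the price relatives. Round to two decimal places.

steel: 5.1 × (785.86/576.54) = 5.1 × 1.363062 = 6.9516
coal: 29.2 × (133.64/91.80) = 29.2 × 1.455773 = 42.5086
aluminium: 13.5 × (1730.88/1561.55) = 13.5 × 1.108437 = 14.9639
maize: 18.6 × (286.84/314.95) = 18.6 × 0.910748 = 16.9399
soybeans: 33.6 × (345.41/486.32) = 33.6 × 0.710253 = 23.8645
Index = Σ wᵢ·(p₁ᵢ/p₀ᵢ) = 6.9516 + 42.5086 + 14.9639 + 16.9399 + 23.8645 = 105.2285

105.23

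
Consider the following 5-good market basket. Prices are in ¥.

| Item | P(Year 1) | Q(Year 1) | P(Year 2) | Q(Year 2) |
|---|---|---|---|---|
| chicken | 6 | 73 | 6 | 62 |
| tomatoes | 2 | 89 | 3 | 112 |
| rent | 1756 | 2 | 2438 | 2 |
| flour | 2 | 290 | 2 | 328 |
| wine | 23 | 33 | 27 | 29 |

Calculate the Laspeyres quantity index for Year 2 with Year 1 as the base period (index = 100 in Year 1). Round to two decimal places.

99.34

Laspeyres quantity index uses base-period prices as weights.
ΣP(Year 1)·Q(Year 2) = 6×62 + 2×112 + 1756×2 + 2×328 + 23×29 = 372 + 224 + 3512 + 656 + 667 = 5431
ΣP(Year 1)·Q(Year 1) = 6×73 + 2×89 + 1756×2 + 2×290 + 23×33 = 438 + 178 + 3512 + 580 + 759 = 5467
Index = 5431 / 5467 × 100 = 99.3415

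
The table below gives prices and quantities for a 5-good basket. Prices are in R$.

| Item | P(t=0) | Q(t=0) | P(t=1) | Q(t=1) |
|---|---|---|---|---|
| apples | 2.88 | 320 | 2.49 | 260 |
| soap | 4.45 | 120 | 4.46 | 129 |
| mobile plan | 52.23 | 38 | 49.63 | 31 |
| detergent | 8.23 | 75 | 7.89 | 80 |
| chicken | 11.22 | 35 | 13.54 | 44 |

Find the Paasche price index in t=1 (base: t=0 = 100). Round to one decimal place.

97.4

Paasche price index uses current-period quantities as weights.
ΣP(t=1)·Q(t=1) = 2.49×260 + 4.46×129 + 49.63×31 + 7.89×80 + 13.54×44 = 647.4 + 575.34 + 1538.53 + 631.2 + 595.76 = 3988.23
ΣP(t=0)·Q(t=1) = 2.88×260 + 4.45×129 + 52.23×31 + 8.23×80 + 11.22×44 = 748.8 + 574.05 + 1619.13 + 658.4 + 493.68 = 4094.06
Index = 3988.23 / 4094.06 × 100 = 97.4150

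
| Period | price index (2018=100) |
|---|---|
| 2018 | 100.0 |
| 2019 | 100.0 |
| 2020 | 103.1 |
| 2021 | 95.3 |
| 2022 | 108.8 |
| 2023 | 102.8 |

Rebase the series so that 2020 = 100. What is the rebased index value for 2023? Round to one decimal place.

99.7

Rebased(2023) = 102.8 / 103.1 × 100 = 99.7090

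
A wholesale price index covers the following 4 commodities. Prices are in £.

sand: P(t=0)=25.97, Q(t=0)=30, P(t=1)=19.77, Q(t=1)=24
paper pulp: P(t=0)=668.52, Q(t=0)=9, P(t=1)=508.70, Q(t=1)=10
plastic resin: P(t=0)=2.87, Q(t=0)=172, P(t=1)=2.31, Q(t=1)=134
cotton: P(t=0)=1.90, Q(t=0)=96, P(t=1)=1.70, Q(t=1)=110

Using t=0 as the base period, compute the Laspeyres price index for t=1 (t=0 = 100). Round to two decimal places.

Laspeyres price index uses base-period quantities as weights.
ΣP(t=1)·Q(t=0) = 19.77×30 + 508.70×9 + 2.31×172 + 1.70×96 = 593.1 + 4578.3 + 397.32 + 163.2 = 5731.92
ΣP(t=0)·Q(t=0) = 25.97×30 + 668.52×9 + 2.87×172 + 1.90×96 = 779.1 + 6016.68 + 493.64 + 182.4 = 7471.82
Index = 5731.92 / 7471.82 × 100 = 76.7138

76.71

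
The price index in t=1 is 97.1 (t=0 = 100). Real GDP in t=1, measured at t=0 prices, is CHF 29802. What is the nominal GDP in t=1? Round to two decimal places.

28937.74

Nominal = Real × (Index/100) = 29802 × (97.1/100)
        = 29802 × 0.971 = 28937.7420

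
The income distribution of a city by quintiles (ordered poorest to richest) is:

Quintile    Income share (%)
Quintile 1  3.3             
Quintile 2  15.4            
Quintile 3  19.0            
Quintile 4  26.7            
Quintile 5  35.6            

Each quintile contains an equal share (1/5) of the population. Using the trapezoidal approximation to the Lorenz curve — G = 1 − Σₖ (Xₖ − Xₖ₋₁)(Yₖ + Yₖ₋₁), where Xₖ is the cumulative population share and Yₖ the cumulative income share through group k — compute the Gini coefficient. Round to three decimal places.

Cumulative income shares Yₖ: 0.0330, 0.1870, 0.3770, 0.6440, 1.0000
Σ (Xₖ−Xₖ₋₁)(Yₖ+Yₖ₋₁) = (1/5)(0.0330+0.0000) + (1/5)(0.1870+0.0330) + (1/5)(0.3770+0.1870) + (1/5)(0.6440+0.3770) + (1/5)(1.0000+0.6440)
  = 0.0066 + 0.0440 + 0.1128 + 0.2042 + 0.3288 = 0.6964
G = 1 − 0.6964 = 0.3036

0.304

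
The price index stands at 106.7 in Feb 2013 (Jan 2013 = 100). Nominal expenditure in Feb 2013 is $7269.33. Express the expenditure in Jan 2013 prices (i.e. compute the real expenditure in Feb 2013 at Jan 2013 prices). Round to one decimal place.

6812.9

Real = Nominal ÷ (Index/100) = 7269.33 ÷ (106.7/100)
     = 7269.33 ÷ 1.067 = 6812.8679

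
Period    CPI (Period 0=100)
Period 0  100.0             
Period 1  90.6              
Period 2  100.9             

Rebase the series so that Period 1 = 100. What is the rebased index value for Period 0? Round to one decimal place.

110.4

Rebased(Period 0) = 100.0 / 90.6 × 100 = 110.3753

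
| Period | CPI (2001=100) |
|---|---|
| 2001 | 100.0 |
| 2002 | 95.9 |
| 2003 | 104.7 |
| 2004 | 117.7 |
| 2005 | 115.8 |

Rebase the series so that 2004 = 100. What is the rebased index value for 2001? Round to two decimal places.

Rebased(2001) = 100.0 / 117.7 × 100 = 84.9618

84.96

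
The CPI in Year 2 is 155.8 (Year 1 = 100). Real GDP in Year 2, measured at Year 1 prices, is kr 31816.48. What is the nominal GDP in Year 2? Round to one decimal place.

Nominal = Real × (Index/100) = 31816.48 × (155.8/100)
        = 31816.48 × 1.558 = 49570.0758

49570.1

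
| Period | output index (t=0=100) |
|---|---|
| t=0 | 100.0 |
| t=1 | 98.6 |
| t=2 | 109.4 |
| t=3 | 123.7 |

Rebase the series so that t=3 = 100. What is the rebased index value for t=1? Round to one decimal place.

79.7

Rebased(t=1) = 98.6 / 123.7 × 100 = 79.7090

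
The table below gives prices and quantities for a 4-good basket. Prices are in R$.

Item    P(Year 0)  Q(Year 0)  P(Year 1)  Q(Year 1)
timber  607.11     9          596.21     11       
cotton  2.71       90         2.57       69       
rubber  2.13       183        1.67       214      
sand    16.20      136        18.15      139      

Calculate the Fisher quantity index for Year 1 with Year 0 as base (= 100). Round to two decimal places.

115.10

Laspeyres component (base-period weights):
ΣP(Year 0)Q(Year 1) = 607.11×11 + 2.71×69 + 2.13×214 + 16.20×139 = 6678.21 + 186.99 + 455.82 + 2251.8 = 9572.82
ΣP(Year 0)Q(Year 0) = 607.11×9 + 2.71×90 + 2.13×183 + 16.20×136 = 5463.99 + 243.9 + 389.79 + 2203.2 = 8300.88
L = 9572.82 / 8300.88 × 100 = 115.3230
Paasche component (current-period weights):
ΣP(Year 1)Q(Year 1) = 596.21×11 + 2.57×69 + 1.67×214 + 18.15×139 = 6558.31 + 177.33 + 357.38 + 2522.85 = 9615.87
ΣP(Year 1)Q(Year 0) = 596.21×9 + 2.57×90 + 1.67×183 + 18.15×136 = 5365.89 + 231.3 + 305.61 + 2468.4 = 8371.2
P = 9615.87 / 8371.2 × 100 = 114.8685
Fisher = √(L × P) = √(115.3230 × 114.8685) = 115.0955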